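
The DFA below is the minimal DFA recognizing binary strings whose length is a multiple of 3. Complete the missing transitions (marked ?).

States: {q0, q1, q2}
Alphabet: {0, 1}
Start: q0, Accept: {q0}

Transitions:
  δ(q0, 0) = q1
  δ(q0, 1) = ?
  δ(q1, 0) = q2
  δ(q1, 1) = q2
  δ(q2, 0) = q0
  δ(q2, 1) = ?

From the language and accept set, identify what each state tracks — q0: length ≡ 0 (mod 3); q1: length ≡ 1 (mod 3); q2: length ≡ 2 (mod 3).
Each missing δ(q, a) is the state matching the new tracked value after reading a.
δ(q0, 1) = q1; δ(q2, 1) = q0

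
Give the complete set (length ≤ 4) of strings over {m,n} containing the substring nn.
nn, mnn, nnm, nnn, mmnn, mnnm, mnnn, nmnn, nnmm, nnmn, nnnm, nnnn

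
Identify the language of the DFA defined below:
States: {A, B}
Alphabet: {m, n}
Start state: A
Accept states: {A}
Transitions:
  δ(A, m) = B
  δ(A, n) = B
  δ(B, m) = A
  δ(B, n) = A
Testing a few strings:
  'nm' → accept
  'mmm' → reject
  'mnm' → reject
  'mnn' → reject
State roles: A=even length so far; B=odd length so far
All strings over {m,n} of even length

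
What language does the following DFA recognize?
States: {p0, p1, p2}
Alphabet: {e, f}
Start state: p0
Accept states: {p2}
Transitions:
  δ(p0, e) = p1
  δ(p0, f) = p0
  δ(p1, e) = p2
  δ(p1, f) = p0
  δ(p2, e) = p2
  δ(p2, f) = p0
Testing a few strings:
  'ffee' → accept
  'feef' → reject
  'efee' → accept
  'ff' → reject
State roles: p0=last symbol not e; p1=one trailing e; p2=two trailing e's
All strings over {e,f} ending with ee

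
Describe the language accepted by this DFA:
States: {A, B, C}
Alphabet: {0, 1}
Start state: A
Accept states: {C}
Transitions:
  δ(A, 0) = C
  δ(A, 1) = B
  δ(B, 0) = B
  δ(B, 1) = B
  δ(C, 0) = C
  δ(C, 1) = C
Testing a few strings:
  '0' → accept
  '100' → reject
  '00' → accept
  '101' → reject
State roles: A=no input read; B=started with 1 (dead); C=started with 0
All binary strings starting with 0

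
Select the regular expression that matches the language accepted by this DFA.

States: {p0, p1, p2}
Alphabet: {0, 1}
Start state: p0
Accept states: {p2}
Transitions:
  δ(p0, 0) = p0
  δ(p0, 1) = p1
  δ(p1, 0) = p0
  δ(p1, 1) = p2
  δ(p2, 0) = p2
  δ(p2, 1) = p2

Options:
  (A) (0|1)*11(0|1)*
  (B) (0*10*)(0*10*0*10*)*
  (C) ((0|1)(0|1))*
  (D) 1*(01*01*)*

Check each option against the DFA on short strings; one disagreement eliminates an option:
  (A) (0|1)*11(0|1)*: agrees with the DFA on every string of length ≤ 6
  (B) (0*10*)(0*10*0*10*)*: on '1' the DFA goes p0 → p1 and rejects (p1 ∉ Accept), but the regex matches it → eliminate
  (C) ((0|1)(0|1))*: on ε the DFA stays in p0 and rejects (p0 ∉ Accept), but the regex matches it → eliminate
  (D) 1*(01*01*)*: on ε the DFA stays in p0 and rejects (p0 ∉ Accept), but the regex matches it → eliminate
Only (A) is consistent with the DFA.
(A) (0|1)*11(0|1)*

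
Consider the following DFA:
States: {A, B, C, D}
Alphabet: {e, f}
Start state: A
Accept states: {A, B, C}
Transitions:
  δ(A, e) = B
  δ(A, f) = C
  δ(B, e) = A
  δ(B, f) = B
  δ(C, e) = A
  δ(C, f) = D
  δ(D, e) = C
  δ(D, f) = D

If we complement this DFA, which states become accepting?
Complement accept states = All states \ Original accept states
= {A, B, C, D} \ {A, B, C}
{D}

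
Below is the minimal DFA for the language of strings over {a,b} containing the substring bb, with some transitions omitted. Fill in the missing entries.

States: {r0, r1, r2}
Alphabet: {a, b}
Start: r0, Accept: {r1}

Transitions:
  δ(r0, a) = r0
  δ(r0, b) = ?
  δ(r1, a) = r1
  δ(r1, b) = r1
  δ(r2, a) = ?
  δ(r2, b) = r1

From the language and accept set, identify what each state tracks — r0: no progress toward bb; r1: substring bb seen; r2: one trailing b.
Each missing δ(q, a) is the state matching the new tracked value after reading a.
δ(r0, b) = r2; δ(r2, a) = r0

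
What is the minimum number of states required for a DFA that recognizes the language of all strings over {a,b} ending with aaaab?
By Myhill–Nerode, count the distinguishable equivalence classes: 6 classes — one per longest suffix of the input that is a prefix of 'aaaab' (lengths 0 through 5); only the length-5 class is accepting.
6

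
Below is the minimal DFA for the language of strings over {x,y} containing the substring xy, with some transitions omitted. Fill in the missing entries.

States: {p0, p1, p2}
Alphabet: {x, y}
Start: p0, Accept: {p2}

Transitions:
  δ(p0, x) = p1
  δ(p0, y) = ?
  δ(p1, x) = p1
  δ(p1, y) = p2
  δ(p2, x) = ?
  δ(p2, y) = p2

From the language and accept set, identify what each state tracks — p0: no x seen yet; p1: seen a x, waiting for y; p2: substring xy seen.
Each missing δ(q, a) is the state matching the new tracked value after reading a.
δ(p0, y) = p0; δ(p2, x) = p2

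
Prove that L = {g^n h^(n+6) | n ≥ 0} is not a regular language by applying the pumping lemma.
Assume L is regular with pumping length p. Idea: pumping the g-block breaks the fixed offset of 6.
Choose s = g^p h^(p+6) ∈ L. By the pumping lemma, s = xyz with |xy| ≤ p, |y| > 0, so y = g^k with k ≥ 1. Then xy²z = g^(p+k) h^(p+6). For this to be in L we would need p+6 = (p+k)+6, i.e. k = 0, contradicting k ≥ 1. So xy²z ∉ L.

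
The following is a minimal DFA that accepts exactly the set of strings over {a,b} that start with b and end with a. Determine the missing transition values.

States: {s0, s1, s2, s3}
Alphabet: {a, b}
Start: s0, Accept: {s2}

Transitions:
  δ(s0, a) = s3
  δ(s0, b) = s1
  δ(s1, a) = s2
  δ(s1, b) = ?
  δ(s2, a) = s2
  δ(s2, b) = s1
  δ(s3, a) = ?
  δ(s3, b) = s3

From the language and accept set, identify what each state tracks — s0: no input read; s1: started with b, last symbol b; s2: started with b, last symbol a; s3: started with a (dead).
Each missing δ(q, a) is the state matching the new tracked value after reading a.
δ(s1, b) = s1; δ(s3, a) = s3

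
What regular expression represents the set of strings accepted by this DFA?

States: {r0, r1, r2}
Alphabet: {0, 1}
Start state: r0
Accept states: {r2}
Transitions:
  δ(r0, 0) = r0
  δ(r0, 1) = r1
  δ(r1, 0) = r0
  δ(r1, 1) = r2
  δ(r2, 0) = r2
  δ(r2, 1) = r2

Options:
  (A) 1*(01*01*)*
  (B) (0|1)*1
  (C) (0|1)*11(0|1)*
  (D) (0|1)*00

Check each option against the DFA on short strings; one disagreement eliminates an option:
  (A) 1*(01*01*)*: on ε the DFA stays in r0 and rejects (r0 ∉ Accept), but the regex matches it → eliminate
  (B) (0|1)*1: on '1' the DFA goes r0 → r1 and rejects (r1 ∉ Accept), but the regex matches it → eliminate
  (C) (0|1)*11(0|1)*: agrees with the DFA on every string of length ≤ 6
  (D) (0|1)*00: on '00' the DFA goes r0 → r0 → r0 and rejects (r0 ∉ Accept), but the regex matches it → eliminate
Only (C) is consistent with the DFA.
(C) (0|1)*11(0|1)*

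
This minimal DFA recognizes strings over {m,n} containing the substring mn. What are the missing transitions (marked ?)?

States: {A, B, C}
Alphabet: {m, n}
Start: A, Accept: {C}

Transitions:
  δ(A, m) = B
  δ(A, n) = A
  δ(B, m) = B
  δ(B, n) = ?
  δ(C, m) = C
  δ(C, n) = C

From the language and accept set, identify what each state tracks — A: no m seen yet; B: seen a m, waiting for n; C: substring mn seen.
Each missing δ(q, a) is the state matching the new tracked value after reading a.
δ(B, n) = C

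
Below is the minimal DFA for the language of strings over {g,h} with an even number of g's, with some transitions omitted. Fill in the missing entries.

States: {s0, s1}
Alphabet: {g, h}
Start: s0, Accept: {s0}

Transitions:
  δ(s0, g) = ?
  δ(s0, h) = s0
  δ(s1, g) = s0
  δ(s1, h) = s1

From the language and accept set, identify what each state tracks — s0: even number of g's so far; s1: odd number of g's so far.
Each missing δ(q, a) is the state matching the new tracked value after reading a.
δ(s0, g) = s1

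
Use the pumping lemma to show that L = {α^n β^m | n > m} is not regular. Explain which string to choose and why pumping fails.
Assume L is regular with pumping length p. Idea: pumping down the α-block drops the α-count to at most the β-count.
Choose s = α^(p+1) β^p ∈ L (|s| = 2p+1 ≥ p). By the pumping lemma, s = xyz with |xy| ≤ p, |y| > 0, so y = α^k with k ≥ 1. Take i = 0: xz = α^(p+1−k) β^p. Since k ≥ 1, p+1−k ≤ p, so the number of α's is no longer strictly greater than the number of β's, hence xz ∉ L.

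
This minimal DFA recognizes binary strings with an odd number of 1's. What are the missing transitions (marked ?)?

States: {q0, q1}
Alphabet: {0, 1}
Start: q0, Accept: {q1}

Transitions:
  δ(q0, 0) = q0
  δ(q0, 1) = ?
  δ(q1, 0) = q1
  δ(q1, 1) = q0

From the language and accept set, identify what each state tracks — q0: even number of 1's so far; q1: odd number of 1's so far.
Each missing δ(q, a) is the state matching the new tracked value after reading a.
δ(q0, 1) = q1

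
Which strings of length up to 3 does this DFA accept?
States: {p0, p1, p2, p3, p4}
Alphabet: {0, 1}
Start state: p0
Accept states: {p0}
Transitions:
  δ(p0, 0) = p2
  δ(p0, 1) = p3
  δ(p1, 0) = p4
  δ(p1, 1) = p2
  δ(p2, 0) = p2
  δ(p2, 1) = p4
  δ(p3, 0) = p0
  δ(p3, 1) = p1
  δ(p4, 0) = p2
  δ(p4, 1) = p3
ε, 10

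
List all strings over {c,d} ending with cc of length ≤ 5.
cc, ccc, dcc, cccc, cdcc, dccc, ddcc, ccccc, ccdcc, cdccc, cddcc, dcccc, dcdcc, ddccc, dddcc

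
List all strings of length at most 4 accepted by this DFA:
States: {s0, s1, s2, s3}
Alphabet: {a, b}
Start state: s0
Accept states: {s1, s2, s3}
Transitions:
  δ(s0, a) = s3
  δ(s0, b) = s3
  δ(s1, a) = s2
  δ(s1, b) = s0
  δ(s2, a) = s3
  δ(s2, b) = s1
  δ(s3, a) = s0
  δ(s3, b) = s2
a, b, ab, bb, aaa, aab, aba, abb, baa, bab, bba, bbb, aaab, aabb, abab, abba, baab, babb, bbab, bbba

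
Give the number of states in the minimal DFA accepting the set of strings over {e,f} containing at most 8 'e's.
By Myhill–Nerode, count the distinguishable equivalence classes: 10 classes — having seen 0, 1, …, 8, or >8 copies of 'e'; counts 0 through 8 are accepting and >8 is dead.
10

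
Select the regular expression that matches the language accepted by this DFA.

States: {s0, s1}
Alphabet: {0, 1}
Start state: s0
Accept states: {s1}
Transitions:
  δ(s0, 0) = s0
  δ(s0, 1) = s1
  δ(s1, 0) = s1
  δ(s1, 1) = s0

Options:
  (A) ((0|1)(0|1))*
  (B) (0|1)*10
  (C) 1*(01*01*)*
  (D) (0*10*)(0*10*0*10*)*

Check each option against the DFA on short strings; one disagreement eliminates an option:
  (A) ((0|1)(0|1))*: on ε the DFA stays in s0 and rejects (s0 ∉ Accept), but the regex matches it → eliminate
  (B) (0|1)*10: on '1' the DFA goes s0 → s1 and accepts (s1 ∈ Accept), but the regex does not match it → eliminate
  (C) 1*(01*01*)*: on ε the DFA stays in s0 and rejects (s0 ∉ Accept), but the regex matches it → eliminate
  (D) (0*10*)(0*10*0*10*)*: agrees with the DFA on every string of length ≤ 6
Only (D) is consistent with the DFA.
(D) (0*10*)(0*10*0*10*)*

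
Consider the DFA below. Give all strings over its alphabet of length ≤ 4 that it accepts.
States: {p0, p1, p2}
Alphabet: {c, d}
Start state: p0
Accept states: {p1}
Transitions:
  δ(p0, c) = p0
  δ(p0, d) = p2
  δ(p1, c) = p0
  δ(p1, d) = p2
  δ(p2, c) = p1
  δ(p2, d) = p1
dc, dd, cdc, cdd, ccdc, ccdd, dcdc, dcdd, dddc, dddd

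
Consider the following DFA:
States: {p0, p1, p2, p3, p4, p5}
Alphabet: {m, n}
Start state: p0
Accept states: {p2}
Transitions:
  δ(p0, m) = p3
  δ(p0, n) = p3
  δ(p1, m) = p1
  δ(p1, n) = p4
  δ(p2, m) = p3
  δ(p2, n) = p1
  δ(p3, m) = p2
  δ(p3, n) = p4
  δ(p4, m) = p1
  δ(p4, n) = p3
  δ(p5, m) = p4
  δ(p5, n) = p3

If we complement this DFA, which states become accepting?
Complement accept states = All states \ Original accept states
= {p0, p1, p2, p3, p4, p5} \ {p2}
{p0, p1, p3, p4, p5}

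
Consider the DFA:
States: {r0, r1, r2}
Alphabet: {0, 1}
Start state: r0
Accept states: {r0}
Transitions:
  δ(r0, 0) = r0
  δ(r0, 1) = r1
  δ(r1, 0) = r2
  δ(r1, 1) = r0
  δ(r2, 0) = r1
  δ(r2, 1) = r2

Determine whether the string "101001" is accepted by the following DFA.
Processing string "101001":
  r0 --1--> r1
  r1 --0--> r2
  r2 --1--> r2
  r2 --0--> r1
  r1 --0--> r2
  r2 --1--> r2
Final state: r2
Accept states: {r0}
No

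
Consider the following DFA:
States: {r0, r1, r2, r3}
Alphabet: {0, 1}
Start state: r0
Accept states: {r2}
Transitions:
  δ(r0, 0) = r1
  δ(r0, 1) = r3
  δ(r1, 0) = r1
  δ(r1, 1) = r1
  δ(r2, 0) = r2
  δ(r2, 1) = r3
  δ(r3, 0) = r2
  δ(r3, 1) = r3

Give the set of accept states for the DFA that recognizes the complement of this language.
Complement accept states = All states \ Original accept states
= {r0, r1, r2, r3} \ {r2}
{r0, r1, r3}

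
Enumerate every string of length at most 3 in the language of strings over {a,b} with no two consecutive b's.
ε, a, b, aa, ab, ba, aaa, aab, aba, baa, bab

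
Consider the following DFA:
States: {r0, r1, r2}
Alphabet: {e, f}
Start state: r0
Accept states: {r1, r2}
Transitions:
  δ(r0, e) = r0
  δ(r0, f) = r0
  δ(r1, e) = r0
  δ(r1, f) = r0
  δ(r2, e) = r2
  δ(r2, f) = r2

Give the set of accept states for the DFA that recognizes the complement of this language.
Complement accept states = All states \ Original accept states
= {r0, r1, r2} \ {r1, r2}
{r0}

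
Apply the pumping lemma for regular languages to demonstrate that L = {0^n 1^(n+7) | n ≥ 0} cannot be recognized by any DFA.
Assume L is regular with pumping length p. Idea: pumping the 0-block breaks the fixed offset of 7.
Choose s = 0^p 1^(p+7) ∈ L. By the pumping lemma, s = xyz with |xy| ≤ p, |y| > 0, so y = 0^k with k ≥ 1. Then xy²z = 0^(p+k) 1^(p+7). For this to be in L we would need p+7 = (p+k)+7, i.e. k = 0, contradicting k ≥ 1. So xy²z ∉ L.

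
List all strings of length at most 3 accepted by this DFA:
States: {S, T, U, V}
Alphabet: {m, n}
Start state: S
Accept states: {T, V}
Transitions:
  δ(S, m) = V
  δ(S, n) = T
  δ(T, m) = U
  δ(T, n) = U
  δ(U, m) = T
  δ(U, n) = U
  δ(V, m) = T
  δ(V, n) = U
m, n, mm, mnm, nmm, nnm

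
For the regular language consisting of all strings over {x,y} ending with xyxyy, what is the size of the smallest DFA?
By Myhill–Nerode, count the distinguishable equivalence classes: 6 classes — one per longest suffix of the input that is a prefix of 'xyxyy' (lengths 0 through 5); only the length-5 class is accepting.
6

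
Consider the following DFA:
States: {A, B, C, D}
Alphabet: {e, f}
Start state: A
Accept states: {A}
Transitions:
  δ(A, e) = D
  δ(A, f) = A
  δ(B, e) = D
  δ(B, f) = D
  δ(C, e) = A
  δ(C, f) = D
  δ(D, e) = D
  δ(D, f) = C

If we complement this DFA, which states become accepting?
Complement accept states = All states \ Original accept states
= {A, B, C, D} \ {A}
{B, C, D}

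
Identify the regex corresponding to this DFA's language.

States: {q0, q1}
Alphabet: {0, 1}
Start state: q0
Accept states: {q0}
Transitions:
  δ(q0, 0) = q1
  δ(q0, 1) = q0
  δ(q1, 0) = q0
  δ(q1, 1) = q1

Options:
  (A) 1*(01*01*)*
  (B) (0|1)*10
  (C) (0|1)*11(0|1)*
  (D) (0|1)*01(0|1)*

Check each option against the DFA on short strings; one disagreement eliminates an option:
  (A) 1*(01*01*)*: agrees with the DFA on every string of length ≤ 6
  (B) (0|1)*10: on ε the DFA stays in q0 and accepts (q0 ∈ Accept), but the regex does not match it → eliminate
  (C) (0|1)*11(0|1)*: on ε the DFA stays in q0 and accepts (q0 ∈ Accept), but the regex does not match it → eliminate
  (D) (0|1)*01(0|1)*: on ε the DFA stays in q0 and accepts (q0 ∈ Accept), but the regex does not match it → eliminate
Only (A) is consistent with the DFA.
(A) 1*(01*01*)*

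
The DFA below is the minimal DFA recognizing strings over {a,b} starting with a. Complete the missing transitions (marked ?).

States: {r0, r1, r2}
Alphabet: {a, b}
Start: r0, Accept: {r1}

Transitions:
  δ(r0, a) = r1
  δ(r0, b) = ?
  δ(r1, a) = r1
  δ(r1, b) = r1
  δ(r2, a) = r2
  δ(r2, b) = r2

From the language and accept set, identify what each state tracks — r0: no input read; r1: started with a; r2: started with b (dead).
Each missing δ(q, a) is the state matching the new tracked value after reading a.
δ(r0, b) = r2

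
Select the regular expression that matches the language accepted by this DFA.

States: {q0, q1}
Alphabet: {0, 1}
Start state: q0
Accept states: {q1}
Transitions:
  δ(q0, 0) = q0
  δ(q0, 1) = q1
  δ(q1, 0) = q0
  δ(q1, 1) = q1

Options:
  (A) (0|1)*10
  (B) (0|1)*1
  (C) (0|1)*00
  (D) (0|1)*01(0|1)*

Check each option against the DFA on short strings; one disagreement eliminates an option:
  (A) (0|1)*10: on '1' the DFA goes q0 → q1 and accepts (q1 ∈ Accept), but the regex does not match it → eliminate
  (B) (0|1)*1: agrees with the DFA on every string of length ≤ 6
  (C) (0|1)*00: on '1' the DFA goes q0 → q1 and accepts (q1 ∈ Accept), but the regex does not match it → eliminate
  (D) (0|1)*01(0|1)*: on '1' the DFA goes q0 → q1 and accepts (q1 ∈ Accept), but the regex does not match it → eliminate
Only (B) is consistent with the DFA.
(B) (0|1)*1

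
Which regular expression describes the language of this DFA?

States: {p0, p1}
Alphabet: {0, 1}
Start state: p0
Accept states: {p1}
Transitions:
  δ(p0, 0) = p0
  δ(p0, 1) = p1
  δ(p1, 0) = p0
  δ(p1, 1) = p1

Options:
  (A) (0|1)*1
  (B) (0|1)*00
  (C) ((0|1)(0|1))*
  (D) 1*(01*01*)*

Check each option against the DFA on short strings; one disagreement eliminates an option:
  (A) (0|1)*1: agrees with the DFA on every string of length ≤ 6
  (B) (0|1)*00: on '1' the DFA goes p0 → p1 and accepts (p1 ∈ Accept), but the regex does not match it → eliminate
  (C) ((0|1)(0|1))*: on ε the DFA stays in p0 and rejects (p0 ∉ Accept), but the regex matches it → eliminate
  (D) 1*(01*01*)*: on ε the DFA stays in p0 and rejects (p0 ∉ Accept), but the regex matches it → eliminate
Only (A) is consistent with the DFA.
(A) (0|1)*1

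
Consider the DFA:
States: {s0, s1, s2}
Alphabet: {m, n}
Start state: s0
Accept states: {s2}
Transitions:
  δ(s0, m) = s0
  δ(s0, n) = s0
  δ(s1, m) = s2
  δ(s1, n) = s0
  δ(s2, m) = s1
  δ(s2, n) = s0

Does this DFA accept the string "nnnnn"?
Processing string "nnnnn":
  s0 --n--> s0
  s0 --n--> s0
  s0 --n--> s0
  s0 --n--> s0
  s0 --n--> s0
Final state: s0
Accept states: {s2}
No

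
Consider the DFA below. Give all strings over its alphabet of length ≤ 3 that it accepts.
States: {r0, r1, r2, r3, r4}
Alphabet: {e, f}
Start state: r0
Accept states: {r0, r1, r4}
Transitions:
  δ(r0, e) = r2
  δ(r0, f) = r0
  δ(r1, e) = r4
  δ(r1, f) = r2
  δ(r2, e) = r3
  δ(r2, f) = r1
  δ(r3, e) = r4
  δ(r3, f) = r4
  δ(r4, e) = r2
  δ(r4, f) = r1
ε, f, ef, ff, eee, eef, efe, fef, fff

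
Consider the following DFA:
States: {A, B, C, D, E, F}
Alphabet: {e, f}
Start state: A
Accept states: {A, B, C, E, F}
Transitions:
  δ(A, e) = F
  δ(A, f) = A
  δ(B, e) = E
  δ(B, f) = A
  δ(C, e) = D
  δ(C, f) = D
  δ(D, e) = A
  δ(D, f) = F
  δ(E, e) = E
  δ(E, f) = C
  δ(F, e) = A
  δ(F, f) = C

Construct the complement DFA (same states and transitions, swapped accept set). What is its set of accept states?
Complement accept states = All states \ Original accept states
= {A, B, C, D, E, F} \ {A, B, C, E, F}
{D}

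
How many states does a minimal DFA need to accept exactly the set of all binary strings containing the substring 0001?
By Myhill–Nerode, count the distinguishable equivalence classes: 5 classes — one per longest suffix of the input that is a prefix of '0001' (lengths 0 through 3), plus an absorbing 'already seen 0001' class.
5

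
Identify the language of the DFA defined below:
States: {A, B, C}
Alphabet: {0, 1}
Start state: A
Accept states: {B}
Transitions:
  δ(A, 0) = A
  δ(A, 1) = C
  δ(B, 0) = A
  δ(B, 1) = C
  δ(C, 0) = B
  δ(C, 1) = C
Testing a few strings:
  '10' → accept
  '00' → reject
  '1' → reject
  '0' → reject
State roles: A=no suffix match; B=suffix is 10; C=one trailing 1
All binary strings ending with 10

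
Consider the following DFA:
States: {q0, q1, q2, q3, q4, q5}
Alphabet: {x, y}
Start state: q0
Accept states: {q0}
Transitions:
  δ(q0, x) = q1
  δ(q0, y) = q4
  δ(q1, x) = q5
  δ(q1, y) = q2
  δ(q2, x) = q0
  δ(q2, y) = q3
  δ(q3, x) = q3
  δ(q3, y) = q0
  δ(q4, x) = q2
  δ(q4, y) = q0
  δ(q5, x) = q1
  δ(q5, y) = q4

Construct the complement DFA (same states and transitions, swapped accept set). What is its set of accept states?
Complement accept states = All states \ Original accept states
= {q0, q1, q2, q3, q4, q5} \ {q0}
{q1, q2, q3, q4, q5}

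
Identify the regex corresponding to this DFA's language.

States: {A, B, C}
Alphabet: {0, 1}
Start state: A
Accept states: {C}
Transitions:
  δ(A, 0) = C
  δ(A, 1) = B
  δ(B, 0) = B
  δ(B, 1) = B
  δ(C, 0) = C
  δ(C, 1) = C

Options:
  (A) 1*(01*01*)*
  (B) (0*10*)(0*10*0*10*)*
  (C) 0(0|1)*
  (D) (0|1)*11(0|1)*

Check each option against the DFA on short strings; one disagreement eliminates an option:
  (A) 1*(01*01*)*: on ε the DFA stays in A and rejects (A ∉ Accept), but the regex matches it → eliminate
  (B) (0*10*)(0*10*0*10*)*: on '0' the DFA goes A → C and accepts (C ∈ Accept), but the regex does not match it → eliminate
  (C) 0(0|1)*: agrees with the DFA on every string of length ≤ 6
  (D) (0|1)*11(0|1)*: on '0' the DFA goes A → C and accepts (C ∈ Accept), but the regex does not match it → eliminate
Only (C) is consistent with the DFA.
(C) 0(0|1)*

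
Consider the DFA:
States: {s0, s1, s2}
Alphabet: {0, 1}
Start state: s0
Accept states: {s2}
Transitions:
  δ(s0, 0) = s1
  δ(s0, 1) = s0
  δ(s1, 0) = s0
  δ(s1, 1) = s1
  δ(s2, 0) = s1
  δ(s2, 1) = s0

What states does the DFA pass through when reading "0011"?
read '0': s0 → s1
  read '0': s1 → s0
  read '1': s0 → s0
  read '1': s0 → s0
s0 -> s1 -> s0 -> s0 -> s0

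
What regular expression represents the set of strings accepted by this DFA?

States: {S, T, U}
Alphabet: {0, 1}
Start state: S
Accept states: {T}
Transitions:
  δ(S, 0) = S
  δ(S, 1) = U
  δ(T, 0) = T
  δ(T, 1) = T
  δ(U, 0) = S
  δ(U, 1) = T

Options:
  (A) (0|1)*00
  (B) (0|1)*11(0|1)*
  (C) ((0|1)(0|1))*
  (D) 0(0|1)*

Check each option against the DFA on short strings; one disagreement eliminates an option:
  (A) (0|1)*00: on '00' the DFA goes S → S → S and rejects (S ∉ Accept), but the regex matches it → eliminate
  (B) (0|1)*11(0|1)*: agrees with the DFA on every string of length ≤ 6
  (C) ((0|1)(0|1))*: on ε the DFA stays in S and rejects (S ∉ Accept), but the regex matches it → eliminate
  (D) 0(0|1)*: on '0' the DFA goes S → S and rejects (S ∉ Accept), but the regex matches it → eliminate
Only (B) is consistent with the DFA.
(B) (0|1)*11(0|1)*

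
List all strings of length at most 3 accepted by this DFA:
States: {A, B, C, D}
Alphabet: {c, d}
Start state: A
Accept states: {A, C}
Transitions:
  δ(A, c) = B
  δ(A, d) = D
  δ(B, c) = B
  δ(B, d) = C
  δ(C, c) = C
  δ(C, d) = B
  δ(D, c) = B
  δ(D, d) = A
ε, cd, dd, ccd, cdc, dcd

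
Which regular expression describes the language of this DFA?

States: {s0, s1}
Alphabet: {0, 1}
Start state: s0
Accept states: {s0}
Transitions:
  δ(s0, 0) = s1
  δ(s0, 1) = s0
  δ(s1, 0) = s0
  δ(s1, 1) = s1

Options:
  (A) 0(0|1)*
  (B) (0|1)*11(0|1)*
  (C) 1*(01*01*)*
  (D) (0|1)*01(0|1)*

Check each option against the DFA on short strings; one disagreement eliminates an option:
  (A) 0(0|1)*: on ε the DFA stays in s0 and accepts (s0 ∈ Accept), but the regex does not match it → eliminate
  (B) (0|1)*11(0|1)*: on ε the DFA stays in s0 and accepts (s0 ∈ Accept), but the regex does not match it → eliminate
  (C) 1*(01*01*)*: agrees with the DFA on every string of length ≤ 6
  (D) (0|1)*01(0|1)*: on ε the DFA stays in s0 and accepts (s0 ∈ Accept), but the regex does not match it → eliminate
Only (C) is consistent with the DFA.
(C) 1*(01*01*)*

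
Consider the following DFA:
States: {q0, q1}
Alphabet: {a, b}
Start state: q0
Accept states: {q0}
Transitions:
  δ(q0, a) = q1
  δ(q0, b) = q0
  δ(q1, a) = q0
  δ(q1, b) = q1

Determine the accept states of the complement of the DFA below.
Complement accept states = All states \ Original accept states
= {q0, q1} \ {q0}
{q1}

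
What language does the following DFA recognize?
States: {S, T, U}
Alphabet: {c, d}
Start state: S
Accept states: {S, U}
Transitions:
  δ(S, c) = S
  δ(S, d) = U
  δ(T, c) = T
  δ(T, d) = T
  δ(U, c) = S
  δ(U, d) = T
Testing a few strings:
  'd' → accept
  'ddd' → reject
  'c' → accept
  'dd' → reject
State roles: S=last symbol not d (ok); T=saw dd (dead); U=last symbol d (ok)
All strings over {c,d} with no two consecutive d's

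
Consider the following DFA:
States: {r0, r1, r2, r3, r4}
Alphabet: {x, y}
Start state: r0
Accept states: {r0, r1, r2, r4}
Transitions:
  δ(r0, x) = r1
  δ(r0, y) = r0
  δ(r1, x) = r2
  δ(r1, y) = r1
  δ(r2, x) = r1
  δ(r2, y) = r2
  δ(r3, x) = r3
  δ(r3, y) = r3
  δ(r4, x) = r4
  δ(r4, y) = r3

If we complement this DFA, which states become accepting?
Complement accept states = All states \ Original accept states
= {r0, r1, r2, r3, r4} \ {r0, r1, r2, r4}
{r3}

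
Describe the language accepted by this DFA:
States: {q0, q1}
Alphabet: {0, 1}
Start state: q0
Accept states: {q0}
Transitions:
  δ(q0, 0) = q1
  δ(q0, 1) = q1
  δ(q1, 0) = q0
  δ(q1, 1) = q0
Testing a few strings:
  '10' → accept
  '001' → reject
  '110' → reject
  '101' → reject
State roles: q0=even length so far; q1=odd length so far
All binary strings of even length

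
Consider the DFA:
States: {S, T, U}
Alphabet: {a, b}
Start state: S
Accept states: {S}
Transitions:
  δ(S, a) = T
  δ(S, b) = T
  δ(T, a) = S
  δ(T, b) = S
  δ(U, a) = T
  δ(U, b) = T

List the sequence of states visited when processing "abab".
read 'a': S → T
  read 'b': T → S
  read 'a': S → T
  read 'b': T → S
S -> T -> S -> T -> S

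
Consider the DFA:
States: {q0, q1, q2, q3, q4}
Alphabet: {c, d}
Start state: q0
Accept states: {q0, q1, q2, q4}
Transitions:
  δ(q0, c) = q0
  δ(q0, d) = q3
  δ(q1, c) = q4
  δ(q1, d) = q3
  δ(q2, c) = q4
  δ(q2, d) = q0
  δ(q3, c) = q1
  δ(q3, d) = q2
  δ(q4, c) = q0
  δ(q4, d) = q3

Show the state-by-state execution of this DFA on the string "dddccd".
read 'd': q0 → q3
  read 'd': q3 → q2
  read 'd': q2 → q0
  read 'c': q0 → q0
  read 'c': q0 → q0
  read 'd': q0 → q3
q0 -> q3 -> q2 -> q0 -> q0 -> q0 -> q3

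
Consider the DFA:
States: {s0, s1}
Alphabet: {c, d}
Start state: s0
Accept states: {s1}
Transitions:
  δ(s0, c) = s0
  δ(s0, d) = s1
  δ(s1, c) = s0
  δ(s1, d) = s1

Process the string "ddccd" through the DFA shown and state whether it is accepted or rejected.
Processing string "ddccd":
  s0 --d--> s1
  s1 --d--> s1
  s1 --c--> s0
  s0 --c--> s0
  s0 --d--> s1
Final state: s1
Accept states: {s1}
Yes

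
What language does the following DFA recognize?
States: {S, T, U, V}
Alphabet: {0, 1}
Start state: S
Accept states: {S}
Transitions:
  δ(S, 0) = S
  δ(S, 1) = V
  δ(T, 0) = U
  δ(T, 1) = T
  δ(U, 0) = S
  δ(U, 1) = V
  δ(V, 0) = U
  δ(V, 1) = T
Testing a few strings:
  '1' → reject
  '01' → reject
  '000' → accept
  '0' → accept
State roles: S=value ≡ 0 (mod 4); T=value ≡ 3 (mod 4); U=value ≡ 2 (mod 4); V=value ≡ 1 (mod 4)
All binary strings representing a multiple of 4 (read in base 2; leading zeros allowed and ε counts as 0)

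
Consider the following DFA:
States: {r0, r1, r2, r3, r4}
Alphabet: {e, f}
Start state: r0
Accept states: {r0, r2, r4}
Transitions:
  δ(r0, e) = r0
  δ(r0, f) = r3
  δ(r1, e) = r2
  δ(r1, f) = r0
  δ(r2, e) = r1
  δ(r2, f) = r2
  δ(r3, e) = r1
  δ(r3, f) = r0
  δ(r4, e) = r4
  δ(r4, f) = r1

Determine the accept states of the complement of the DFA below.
Complement accept states = All states \ Original accept states
= {r0, r1, r2, r3, r4} \ {r0, r2, r4}
{r1, r3}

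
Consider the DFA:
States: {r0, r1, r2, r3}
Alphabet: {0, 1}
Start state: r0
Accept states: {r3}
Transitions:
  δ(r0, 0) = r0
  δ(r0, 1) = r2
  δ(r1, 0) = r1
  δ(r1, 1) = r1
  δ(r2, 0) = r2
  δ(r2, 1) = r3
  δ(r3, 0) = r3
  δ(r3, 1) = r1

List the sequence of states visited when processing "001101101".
read '0': r0 → r0
  read '0': r0 → r0
  read '1': r0 → r2
  read '1': r2 → r3
  read '0': r3 → r3
  read '1': r3 → r1
  read '1': r1 → r1
  read '0': r1 → r1
  read '1': r1 → r1
r0 -> r0 -> r0 -> r2 -> r3 -> r3 -> r1 -> r1 -> r1 -> r1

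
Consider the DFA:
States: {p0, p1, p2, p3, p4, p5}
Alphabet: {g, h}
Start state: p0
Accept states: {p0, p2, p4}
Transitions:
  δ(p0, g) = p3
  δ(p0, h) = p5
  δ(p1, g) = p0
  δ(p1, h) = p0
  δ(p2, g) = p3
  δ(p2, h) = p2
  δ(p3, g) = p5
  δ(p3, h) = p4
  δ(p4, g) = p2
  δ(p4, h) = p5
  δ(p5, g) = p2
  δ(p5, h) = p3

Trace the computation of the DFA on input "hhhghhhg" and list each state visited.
read 'h': p0 → p5
  read 'h': p5 → p3
  read 'h': p3 → p4
  read 'g': p4 → p2
  read 'h': p2 → p2
  read 'h': p2 → p2
  read 'h': p2 → p2
  read 'g': p2 → p3
p0 -> p5 -> p3 -> p4 -> p2 -> p2 -> p2 -> p2 -> p3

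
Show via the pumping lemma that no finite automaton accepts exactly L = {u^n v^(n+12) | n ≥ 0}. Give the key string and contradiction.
Assume L is regular with pumping length p. Idea: pumping the u-block breaks the fixed offset of 12.
Choose s = u^p v^(p+12) ∈ L. By the pumping lemma, s = xyz with |xy| ≤ p, |y| > 0, so y = u^k with k ≥ 1. Then xy²z = u^(p+k) v^(p+12). For this to be in L we would need p+12 = (p+k)+12, i.e. k = 0, contradicting k ≥ 1. So xy²z ∉ L.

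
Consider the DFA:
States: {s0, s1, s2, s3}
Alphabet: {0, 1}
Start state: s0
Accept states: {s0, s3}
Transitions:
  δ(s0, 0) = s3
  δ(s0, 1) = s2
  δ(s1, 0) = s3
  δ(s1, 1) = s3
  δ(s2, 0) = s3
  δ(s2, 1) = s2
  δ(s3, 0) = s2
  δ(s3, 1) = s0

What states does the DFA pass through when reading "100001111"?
read '1': s0 → s2
  read '0': s2 → s3
  read '0': s3 → s2
  read '0': s2 → s3
  read '0': s3 → s2
  read '1': s2 → s2
  read '1': s2 → s2
  read '1': s2 → s2
  read '1': s2 → s2
s0 -> s2 -> s3 -> s2 -> s3 -> s2 -> s2 -> s2 -> s2 -> s2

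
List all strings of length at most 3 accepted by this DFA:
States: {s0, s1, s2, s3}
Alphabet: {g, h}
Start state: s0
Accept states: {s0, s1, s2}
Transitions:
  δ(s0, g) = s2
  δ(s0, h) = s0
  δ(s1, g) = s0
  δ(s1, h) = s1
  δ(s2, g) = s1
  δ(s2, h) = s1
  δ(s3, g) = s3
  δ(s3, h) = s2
ε, g, h, gg, gh, hg, hh, ggg, ggh, ghg, ghh, hgg, hgh, hhg, hhh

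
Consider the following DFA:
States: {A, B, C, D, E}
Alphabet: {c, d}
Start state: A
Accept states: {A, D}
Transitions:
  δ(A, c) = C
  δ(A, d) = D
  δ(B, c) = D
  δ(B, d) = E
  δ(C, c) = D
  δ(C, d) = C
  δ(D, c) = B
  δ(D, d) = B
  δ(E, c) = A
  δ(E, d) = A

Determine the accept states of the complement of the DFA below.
Complement accept states = All states \ Original accept states
= {A, B, C, D, E} \ {A, D}
{B, C, E}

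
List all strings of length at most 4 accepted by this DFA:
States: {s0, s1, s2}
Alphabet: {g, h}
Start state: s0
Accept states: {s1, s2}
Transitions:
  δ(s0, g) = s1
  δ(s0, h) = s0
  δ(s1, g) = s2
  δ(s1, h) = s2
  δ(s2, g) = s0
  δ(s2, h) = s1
g, gg, gh, hg, ggh, ghh, hgg, hgh, hhg, gggg, gghg, gghh, ghgg, ghhg, ghhh, hggh, hghh, hhgg, hhgh, hhhg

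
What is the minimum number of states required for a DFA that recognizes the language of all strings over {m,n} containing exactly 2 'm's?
By Myhill–Nerode, count the distinguishable equivalence classes: 4 classes — having seen 0, 1, 2, or >2 copies of 'm'; the count-2 class is the only accepting one and >2 is dead.
4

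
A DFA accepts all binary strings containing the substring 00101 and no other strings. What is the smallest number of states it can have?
By Myhill–Nerode, count the distinguishable equivalence classes: 6 classes — one per longest suffix of the input that is a prefix of '00101' (lengths 0 through 4), plus an absorbing 'already seen 00101' class.
6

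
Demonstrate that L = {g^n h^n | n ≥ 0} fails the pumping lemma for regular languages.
Assume L is regular with pumping length p. Idea: pumping the g-block changes the count balance.
Choose s = g^p h^p (length 2p ≥ p). By the pumping lemma, s = xyz with |xy| ≤ p, |y| > 0. So y = g^k for some k > 0 (since xy is entirely within the g's). Pumping gives xy²z = g^(p+k) h^p, which is not in L since p+k ≠ p.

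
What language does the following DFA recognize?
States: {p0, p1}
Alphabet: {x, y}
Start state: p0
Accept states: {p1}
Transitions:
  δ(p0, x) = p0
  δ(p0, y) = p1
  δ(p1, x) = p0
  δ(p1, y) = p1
Testing a few strings:
  'yxx' → reject
  'y' → accept
  'xx' → reject
  'xxx' → reject
State roles: p0=last symbol not y; p1=last symbol is y
All strings over {x,y} ending with y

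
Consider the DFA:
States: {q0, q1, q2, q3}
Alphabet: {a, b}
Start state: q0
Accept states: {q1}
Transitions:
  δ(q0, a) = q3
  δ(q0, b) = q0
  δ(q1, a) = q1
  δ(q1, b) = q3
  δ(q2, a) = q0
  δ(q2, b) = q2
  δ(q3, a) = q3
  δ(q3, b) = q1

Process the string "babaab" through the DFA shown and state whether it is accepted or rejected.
Processing string "babaab":
  q0 --b--> q0
  q0 --a--> q3
  q3 --b--> q1
  q1 --a--> q1
  q1 --a--> q1
  q1 --b--> q3
Final state: q3
Accept states: {q1}
No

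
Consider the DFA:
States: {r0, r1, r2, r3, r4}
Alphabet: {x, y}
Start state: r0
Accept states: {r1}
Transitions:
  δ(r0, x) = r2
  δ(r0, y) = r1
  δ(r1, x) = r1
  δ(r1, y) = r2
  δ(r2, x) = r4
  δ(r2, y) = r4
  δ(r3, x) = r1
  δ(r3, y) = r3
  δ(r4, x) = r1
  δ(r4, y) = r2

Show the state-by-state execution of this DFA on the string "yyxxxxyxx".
read 'y': r0 → r1
  read 'y': r1 → r2
  read 'x': r2 → r4
  read 'x': r4 → r1
  read 'x': r1 → r1
  read 'x': r1 → r1
  read 'y': r1 → r2
  read 'x': r2 → r4
  read 'x': r4 → r1
r0 -> r1 -> r2 -> r4 -> r1 -> r1 -> r1 -> r2 -> r4 -> r1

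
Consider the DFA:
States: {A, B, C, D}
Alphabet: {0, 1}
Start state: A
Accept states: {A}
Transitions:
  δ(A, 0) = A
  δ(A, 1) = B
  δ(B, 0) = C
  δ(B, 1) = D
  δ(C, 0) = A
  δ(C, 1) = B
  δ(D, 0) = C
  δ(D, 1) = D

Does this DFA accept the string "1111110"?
Processing string "1111110":
  A --1--> B
  B --1--> D
  D --1--> D
  D --1--> D
  D --1--> D
  D --1--> D
  D --0--> C
Final state: C
Accept states: {A}
No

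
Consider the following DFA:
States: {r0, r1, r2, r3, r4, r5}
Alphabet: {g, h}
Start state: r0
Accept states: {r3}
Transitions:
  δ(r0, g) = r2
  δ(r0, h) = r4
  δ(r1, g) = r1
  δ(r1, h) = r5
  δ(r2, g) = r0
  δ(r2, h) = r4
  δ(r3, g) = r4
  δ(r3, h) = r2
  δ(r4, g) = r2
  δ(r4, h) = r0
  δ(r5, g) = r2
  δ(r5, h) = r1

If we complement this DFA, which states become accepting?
Complement accept states = All states \ Original accept states
= {r0, r1, r2, r3, r4, r5} \ {r3}
{r0, r1, r2, r4, r5}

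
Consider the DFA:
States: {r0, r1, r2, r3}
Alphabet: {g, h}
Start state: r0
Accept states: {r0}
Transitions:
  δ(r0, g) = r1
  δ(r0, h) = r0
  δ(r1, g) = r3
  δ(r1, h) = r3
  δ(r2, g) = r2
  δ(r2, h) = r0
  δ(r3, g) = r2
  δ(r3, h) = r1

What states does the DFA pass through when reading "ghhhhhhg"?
read 'g': r0 → r1
  read 'h': r1 → r3
  read 'h': r3 → r1
  read 'h': r1 → r3
  read 'h': r3 → r1
  read 'h': r1 → r3
  read 'h': r3 → r1
  read 'g': r1 → r3
r0 -> r1 -> r3 -> r1 -> r3 -> r1 -> r3 -> r1 -> r3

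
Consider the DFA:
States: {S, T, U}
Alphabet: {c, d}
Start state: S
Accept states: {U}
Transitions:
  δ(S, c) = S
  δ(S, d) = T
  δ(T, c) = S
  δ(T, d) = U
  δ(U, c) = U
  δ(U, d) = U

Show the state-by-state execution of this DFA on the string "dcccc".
read 'd': S → T
  read 'c': T → S
  read 'c': S → S
  read 'c': S → S
  read 'c': S → S
S -> T -> S -> S -> S -> S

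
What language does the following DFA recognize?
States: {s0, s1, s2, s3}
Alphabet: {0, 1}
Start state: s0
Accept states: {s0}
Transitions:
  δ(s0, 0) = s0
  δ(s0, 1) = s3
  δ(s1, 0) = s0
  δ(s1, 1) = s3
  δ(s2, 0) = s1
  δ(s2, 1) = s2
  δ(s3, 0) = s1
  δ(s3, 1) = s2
Testing a few strings:
  '1' → reject
  '00' → accept
  '001' → reject
  '0' → accept
State roles: s0=value ≡ 0 (mod 4); s1=value ≡ 2 (mod 4); s2=value ≡ 3 (mod 4); s3=value ≡ 1 (mod 4)
All binary strings representing a multiple of 4 (read in base 2; leading zeros allowed and ε counts as 0)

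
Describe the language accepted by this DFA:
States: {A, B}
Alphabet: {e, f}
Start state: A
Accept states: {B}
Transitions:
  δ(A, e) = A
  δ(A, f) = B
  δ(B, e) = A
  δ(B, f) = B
Testing a few strings:
  'f' → accept
  'fff' → accept
  'efe' → reject
  'fef' → accept
State roles: A=last symbol not f; B=last symbol is f
All strings over {e,f} ending with f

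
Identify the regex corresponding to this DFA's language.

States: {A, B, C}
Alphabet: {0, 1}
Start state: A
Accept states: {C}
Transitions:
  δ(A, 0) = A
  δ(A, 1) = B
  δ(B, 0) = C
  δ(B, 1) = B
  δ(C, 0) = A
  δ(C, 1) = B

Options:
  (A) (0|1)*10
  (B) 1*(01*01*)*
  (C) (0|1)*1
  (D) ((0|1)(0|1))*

Check each option against the DFA on short strings; one disagreement eliminates an option:
  (A) (0|1)*10: agrees with the DFA on every string of length ≤ 6
  (B) 1*(01*01*)*: on ε the DFA stays in A and rejects (A ∉ Accept), but the regex matches it → eliminate
  (C) (0|1)*1: on '1' the DFA goes A → B and rejects (B ∉ Accept), but the regex matches it → eliminate
  (D) ((0|1)(0|1))*: on ε the DFA stays in A and rejects (A ∉ Accept), but the regex matches it → eliminate
Only (A) is consistent with the DFA.
(A) (0|1)*10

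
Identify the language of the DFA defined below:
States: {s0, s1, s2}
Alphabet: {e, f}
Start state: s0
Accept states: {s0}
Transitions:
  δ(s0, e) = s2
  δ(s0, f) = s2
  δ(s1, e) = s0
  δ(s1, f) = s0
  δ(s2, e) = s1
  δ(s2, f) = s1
Testing a few strings:
  'feff' → reject
  'efff' → reject
  'eeff' → reject
  'fee' → accept
State roles: s0=length ≡ 0 (mod 3); s1=length ≡ 2 (mod 3); s2=length ≡ 1 (mod 3)
All strings over {e,f} whose length is a multiple of 3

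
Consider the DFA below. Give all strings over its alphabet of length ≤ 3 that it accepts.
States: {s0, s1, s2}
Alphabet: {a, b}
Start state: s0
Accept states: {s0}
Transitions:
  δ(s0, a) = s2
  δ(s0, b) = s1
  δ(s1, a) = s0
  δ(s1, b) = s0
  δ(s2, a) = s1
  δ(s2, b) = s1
ε, ba, bb, aaa, aab, aba, abb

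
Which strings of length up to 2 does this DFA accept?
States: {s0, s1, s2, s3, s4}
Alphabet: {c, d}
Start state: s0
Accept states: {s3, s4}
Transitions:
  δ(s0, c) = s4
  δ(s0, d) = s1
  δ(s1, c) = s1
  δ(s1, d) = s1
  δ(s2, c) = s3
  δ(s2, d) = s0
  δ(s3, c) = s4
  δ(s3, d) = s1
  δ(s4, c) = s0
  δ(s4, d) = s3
c, cd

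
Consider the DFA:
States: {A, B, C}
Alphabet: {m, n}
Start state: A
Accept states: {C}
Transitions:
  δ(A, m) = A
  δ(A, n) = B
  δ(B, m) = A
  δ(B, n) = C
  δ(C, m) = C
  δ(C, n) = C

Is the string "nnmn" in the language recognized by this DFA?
Processing string "nnmn":
  A --n--> B
  B --n--> C
  C --m--> C
  C --n--> C
Final state: C
Accept states: {C}
Yes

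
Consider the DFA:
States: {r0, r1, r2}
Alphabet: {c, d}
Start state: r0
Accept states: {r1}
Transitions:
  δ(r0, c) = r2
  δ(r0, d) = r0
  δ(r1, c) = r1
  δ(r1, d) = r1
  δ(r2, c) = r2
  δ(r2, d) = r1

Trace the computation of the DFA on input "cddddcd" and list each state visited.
read 'c': r0 → r2
  read 'd': r2 → r1
  read 'd': r1 → r1
  read 'd': r1 → r1
  read 'd': r1 → r1
  read 'c': r1 → r1
  read 'd': r1 → r1
r0 -> r2 -> r1 -> r1 -> r1 -> r1 -> r1 -> r1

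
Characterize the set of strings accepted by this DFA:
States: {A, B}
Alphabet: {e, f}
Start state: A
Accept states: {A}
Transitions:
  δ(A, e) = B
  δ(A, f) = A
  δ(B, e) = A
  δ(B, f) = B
Testing a few strings:
  'ff' → accept
  'f' → accept
  'fff' → accept
  'fef' → reject
State roles: A=even number of e's so far; B=odd number of e's so far
All strings over {e,f} with an even number of e's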